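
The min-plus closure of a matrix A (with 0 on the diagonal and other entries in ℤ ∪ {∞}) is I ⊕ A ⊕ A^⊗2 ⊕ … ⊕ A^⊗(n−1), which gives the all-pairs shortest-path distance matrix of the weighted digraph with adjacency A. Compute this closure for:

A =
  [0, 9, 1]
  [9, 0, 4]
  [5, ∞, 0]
Closure =
  [0, 9, 1]
  [9, 0, 4]
  [5, 14, 0]

This is the Floyd-Warshall all-pairs shortest-path computation. For each intermediate vertex k = 0, 1, …, 2, update dist[i][j] ← min(dist[i][j], dist[i][k] + dist[k][j]). The final matrix gives, for each (i, j), the minimum total weight of any directed path from i to j (possibly empty when i = j).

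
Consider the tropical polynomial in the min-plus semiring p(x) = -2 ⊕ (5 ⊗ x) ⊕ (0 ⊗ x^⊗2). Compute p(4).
p(4) = -2

A tropical monomial a ⊗ x^⊗i evaluates to a + i · x. Evaluating each term at x = 4:
  Term 0 contributes -2 + 0 · 4 = -2
  Term 1 contributes 5 + 1 · 4 = 9
  Term 2 contributes 0 + 2 · 4 = 8
p(4) = ⊕ of these = min[-2, 9, 8] = -2.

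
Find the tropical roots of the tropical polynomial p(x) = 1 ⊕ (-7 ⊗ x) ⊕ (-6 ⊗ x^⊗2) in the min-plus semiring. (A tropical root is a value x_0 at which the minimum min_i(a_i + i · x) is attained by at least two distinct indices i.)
Roots: {-1, 8}

Each tropical root is a break point of the lower envelope of the lines y = a_i + i · x (there are 3 lines, with slopes 0, 1, ..., 2). Only the lines that attain the minimum somewhere contribute to roots; other lines are dominated. Here the surviving (envelope) indices are i = 2, i = 1, i = 0.
Intersections between consecutive envelope lines give the roots: for adjacent envelope indices i < j the intersection is x = (a_i − a_j) / (j − i). Reading off the sorted break points: {-1, 8}.
Verification: at each break x_0, at least two indices attain the minimum of min_i(a_i + i · x_0).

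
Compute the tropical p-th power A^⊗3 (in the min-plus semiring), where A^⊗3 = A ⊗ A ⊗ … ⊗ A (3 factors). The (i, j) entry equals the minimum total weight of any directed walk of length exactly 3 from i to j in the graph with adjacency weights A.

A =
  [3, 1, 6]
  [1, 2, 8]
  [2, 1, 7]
A^⊗3 =
  [4, 3, 8]
  [3, 4, 9]
  [4, 3, 8]

Each entry (A^⊗3)_ij equals the minimum over all length-3 walks i = v_0 → v_1 → … → v_3 = j of Σ_t A[v_t][v_{t+1}]. For example, for (i, j) = (0, 2) we minimise over 9 possible intermediate vertex sequences; the minimum is 8, attained along the walk 0 → 1 → 0 → 2.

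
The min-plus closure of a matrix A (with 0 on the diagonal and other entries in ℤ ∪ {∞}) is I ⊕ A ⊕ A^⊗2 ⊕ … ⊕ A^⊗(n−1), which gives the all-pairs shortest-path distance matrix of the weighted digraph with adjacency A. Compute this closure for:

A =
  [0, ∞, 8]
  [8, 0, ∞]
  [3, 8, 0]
Closure =
  [0, 16, 8]
  [8, 0, 16]
  [3, 8, 0]

This is the Floyd-Warshall all-pairs shortest-path computation. For each intermediate vertex k = 0, 1, …, 2, update dist[i][j] ← min(dist[i][j], dist[i][k] + dist[k][j]). The final matrix gives, for each (i, j), the minimum total weight of any directed path from i to j (possibly empty when i = j).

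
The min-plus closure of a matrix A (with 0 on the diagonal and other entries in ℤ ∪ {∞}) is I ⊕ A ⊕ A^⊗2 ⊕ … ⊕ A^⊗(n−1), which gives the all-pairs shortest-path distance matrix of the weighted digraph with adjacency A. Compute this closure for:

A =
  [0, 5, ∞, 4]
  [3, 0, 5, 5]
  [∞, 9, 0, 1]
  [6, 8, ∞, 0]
Closure =
  [0, 5, 10, 4]
  [3, 0, 5, 5]
  [7, 9, 0, 1]
  [6, 8, 13, 0]

This is the Floyd-Warshall all-pairs shortest-path computation. For each intermediate vertex k = 0, 1, …, 3, update dist[i][j] ← min(dist[i][j], dist[i][k] + dist[k][j]). The final matrix gives, for each (i, j), the minimum total weight of any directed path from i to j (possibly empty when i = j).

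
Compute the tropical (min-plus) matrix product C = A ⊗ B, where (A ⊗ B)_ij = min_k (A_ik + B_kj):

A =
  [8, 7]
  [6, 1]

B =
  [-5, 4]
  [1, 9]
A ⊗ B =
  [3, 12]
  [1, 10]

Apply the min-plus product entry-by-entry:
  C[0][0] = min over k of (A[0][0] + B[0][0] = 8 + -5 = 3, A[0][1] + B[1][0] = 7 + 1 = 8) = 3 (attained at k = 0)
  C[0][1] = min over k of (A[0][0] + B[0][1] = 8 + 4 = 12, A[0][1] + B[1][1] = 7 + 9 = 16) = 12 (attained at k = 0)
  C[1][0] = min over k of (A[1][0] + B[0][0] = 6 + -5 = 1, A[1][1] + B[1][0] = 1 + 1 = 2) = 1 (attained at k = 0)
  C[1][1] = min over k of (A[1][0] + B[0][1] = 6 + 4 = 10, A[1][1] + B[1][1] = 1 + 9 = 10) = 10 (attained at k = 0)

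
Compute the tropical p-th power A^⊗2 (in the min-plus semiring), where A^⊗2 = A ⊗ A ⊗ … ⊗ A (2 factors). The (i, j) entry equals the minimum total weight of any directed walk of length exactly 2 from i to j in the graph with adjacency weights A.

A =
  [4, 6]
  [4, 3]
A^⊗2 =
  [8, 9]
  [7, 6]

Each entry (A^⊗2)_ij equals the minimum over all length-2 walks i = v_0 → v_1 → … → v_2 = j of Σ_t A[v_t][v_{t+1}]. For example, for (i, j) = (0, 1) we minimise over 2 possible intermediate vertex sequences; the minimum is 9, attained along the walk 0 → 1 → 1.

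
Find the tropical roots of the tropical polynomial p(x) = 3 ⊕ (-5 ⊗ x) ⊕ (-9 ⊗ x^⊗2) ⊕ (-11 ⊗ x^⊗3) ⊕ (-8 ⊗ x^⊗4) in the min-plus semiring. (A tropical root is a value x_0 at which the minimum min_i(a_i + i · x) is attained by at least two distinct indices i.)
Roots: {-3, 2, 4, 8}

Each tropical root is a break point of the lower envelope of the lines y = a_i + i · x (there are 5 lines, with slopes 0, 1, ..., 4). Only the lines that attain the minimum somewhere contribute to roots; other lines are dominated. Here the surviving (envelope) indices are i = 4, i = 3, i = 2, i = 1, i = 0.
Intersections between consecutive envelope lines give the roots: for adjacent envelope indices i < j the intersection is x = (a_i − a_j) / (j − i). Reading off the sorted break points: {-3, 2, 4, 8}.
Verification: at each break x_0, at least two indices attain the minimum of min_i(a_i + i · x_0).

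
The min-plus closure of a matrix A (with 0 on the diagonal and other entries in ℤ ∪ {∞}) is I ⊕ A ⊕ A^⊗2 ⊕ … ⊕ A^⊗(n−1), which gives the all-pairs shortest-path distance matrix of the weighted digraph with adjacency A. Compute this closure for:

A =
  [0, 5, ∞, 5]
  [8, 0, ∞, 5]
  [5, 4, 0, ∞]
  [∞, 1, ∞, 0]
Closure =
  [0, 5, ∞, 5]
  [8, 0, ∞, 5]
  [5, 4, 0, 9]
  [9, 1, ∞, 0]

This is the Floyd-Warshall all-pairs shortest-path computation. For each intermediate vertex k = 0, 1, …, 3, update dist[i][j] ← min(dist[i][j], dist[i][k] + dist[k][j]). The final matrix gives, for each (i, j), the minimum total weight of any directed path from i to j (possibly empty when i = j).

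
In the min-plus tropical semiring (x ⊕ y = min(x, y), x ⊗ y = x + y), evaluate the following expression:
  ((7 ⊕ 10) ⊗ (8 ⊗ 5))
((7 ⊕ 10) ⊗ (8 ⊗ 5)) = 20

Expand innermost to outermost. Recall ⊕ takes the minimum of its arguments and ⊗ takes their sum. Working out the expression ((7 ⊕ 10) ⊗ (8 ⊗ 5)) gives 20.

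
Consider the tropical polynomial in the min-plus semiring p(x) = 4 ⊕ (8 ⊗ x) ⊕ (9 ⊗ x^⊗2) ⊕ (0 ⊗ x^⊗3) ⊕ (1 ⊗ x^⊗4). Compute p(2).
p(2) = 4

A tropical monomial a ⊗ x^⊗i evaluates to a + i · x. Evaluating each term at x = 2:
  Term 0 contributes 4 + 0 · 2 = 4
  Term 1 contributes 8 + 1 · 2 = 10
  Term 2 contributes 9 + 2 · 2 = 13
  Term 3 contributes 0 + 3 · 2 = 6
  Term 4 contributes 1 + 4 · 2 = 9
p(2) = ⊕ of these = min[4, 10, 13, 6, 9] = 4.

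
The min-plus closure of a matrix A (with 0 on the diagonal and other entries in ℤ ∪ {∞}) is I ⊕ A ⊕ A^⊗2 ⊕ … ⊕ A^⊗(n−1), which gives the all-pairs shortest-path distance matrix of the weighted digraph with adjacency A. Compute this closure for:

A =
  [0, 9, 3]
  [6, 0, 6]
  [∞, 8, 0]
Closure =
  [0, 9, 3]
  [6, 0, 6]
  [14, 8, 0]

This is the Floyd-Warshall all-pairs shortest-path computation. For each intermediate vertex k = 0, 1, …, 2, update dist[i][j] ← min(dist[i][j], dist[i][k] + dist[k][j]). The final matrix gives, for each (i, j), the minimum total weight of any directed path from i to j (possibly empty when i = j).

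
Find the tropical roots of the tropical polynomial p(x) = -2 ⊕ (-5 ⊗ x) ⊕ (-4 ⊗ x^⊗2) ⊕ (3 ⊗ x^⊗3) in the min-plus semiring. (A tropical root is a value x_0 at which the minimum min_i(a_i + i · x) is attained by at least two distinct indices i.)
Roots: {-7, -1, 3}

Each tropical root is a break point of the lower envelope of the lines y = a_i + i · x (there are 4 lines, with slopes 0, 1, ..., 3). Only the lines that attain the minimum somewhere contribute to roots; other lines are dominated. Here the surviving (envelope) indices are i = 3, i = 2, i = 1, i = 0.
Intersections between consecutive envelope lines give the roots: for adjacent envelope indices i < j the intersection is x = (a_i − a_j) / (j − i). Reading off the sorted break points: {-7, -1, 3}.
Verification: at each break x_0, at least two indices attain the minimum of min_i(a_i + i · x_0).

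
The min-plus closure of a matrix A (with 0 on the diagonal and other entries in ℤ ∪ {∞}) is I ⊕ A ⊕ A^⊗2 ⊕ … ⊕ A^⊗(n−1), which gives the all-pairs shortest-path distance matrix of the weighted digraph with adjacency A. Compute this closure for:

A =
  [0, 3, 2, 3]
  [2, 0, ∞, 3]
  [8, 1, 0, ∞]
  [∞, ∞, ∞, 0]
Closure =
  [0, 3, 2, 3]
  [2, 0, 4, 3]
  [3, 1, 0, 4]
  [∞, ∞, ∞, 0]

This is the Floyd-Warshall all-pairs shortest-path computation. For each intermediate vertex k = 0, 1, …, 3, update dist[i][j] ← min(dist[i][j], dist[i][k] + dist[k][j]). The final matrix gives, for each (i, j), the minimum total weight of any directed path from i to j (possibly empty when i = j).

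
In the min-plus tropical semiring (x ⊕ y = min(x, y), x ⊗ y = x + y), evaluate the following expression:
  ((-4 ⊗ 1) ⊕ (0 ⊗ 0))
((-4 ⊗ 1) ⊕ (0 ⊗ 0)) = -3

Expand innermost to outermost. Recall ⊕ takes the minimum of its arguments and ⊗ takes their sum. Working out the expression ((-4 ⊗ 1) ⊕ (0 ⊗ 0)) gives -3.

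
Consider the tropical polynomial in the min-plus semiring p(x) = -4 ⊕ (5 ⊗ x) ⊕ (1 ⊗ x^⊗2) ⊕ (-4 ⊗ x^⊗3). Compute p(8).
p(8) = -4

A tropical monomial a ⊗ x^⊗i evaluates to a + i · x. Evaluating each term at x = 8:
  Term 0 contributes -4 + 0 · 8 = -4
  Term 1 contributes 5 + 1 · 8 = 13
  Term 2 contributes 1 + 2 · 8 = 17
  Term 3 contributes -4 + 3 · 8 = 20
p(8) = ⊕ of these = min[-4, 13, 17, 20] = -4.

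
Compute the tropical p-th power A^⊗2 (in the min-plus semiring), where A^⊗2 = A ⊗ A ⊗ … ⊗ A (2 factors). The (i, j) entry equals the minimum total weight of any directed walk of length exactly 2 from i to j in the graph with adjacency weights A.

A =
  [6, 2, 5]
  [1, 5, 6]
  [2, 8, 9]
A^⊗2 =
  [3, 7, 8]
  [6, 3, 6]
  [8, 4, 7]

Each entry (A^⊗2)_ij equals the minimum over all length-2 walks i = v_0 → v_1 → … → v_2 = j of Σ_t A[v_t][v_{t+1}]. For example, for (i, j) = (0, 2) we minimise over 3 possible intermediate vertex sequences; the minimum is 8, attained along the walk 0 → 1 → 2.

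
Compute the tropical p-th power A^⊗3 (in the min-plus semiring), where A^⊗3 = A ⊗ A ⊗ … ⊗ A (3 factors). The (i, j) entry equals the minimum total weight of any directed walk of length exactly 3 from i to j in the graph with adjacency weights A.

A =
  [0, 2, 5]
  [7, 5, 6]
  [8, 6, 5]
A^⊗3 =
  [0, 2, 5]
  [7, 9, 12]
  [8, 10, 13]

Each entry (A^⊗3)_ij equals the minimum over all length-3 walks i = v_0 → v_1 → … → v_3 = j of Σ_t A[v_t][v_{t+1}]. For example, for (i, j) = (0, 2) we minimise over 9 possible intermediate vertex sequences; the minimum is 5, attained along the walk 0 → 0 → 0 → 2.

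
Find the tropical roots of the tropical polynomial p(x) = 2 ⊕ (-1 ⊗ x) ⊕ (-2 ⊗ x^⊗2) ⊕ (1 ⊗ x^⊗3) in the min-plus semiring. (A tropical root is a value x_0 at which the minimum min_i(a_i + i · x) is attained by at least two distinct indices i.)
Roots: {-3, 1, 3}

Each tropical root is a break point of the lower envelope of the lines y = a_i + i · x (there are 4 lines, with slopes 0, 1, ..., 3). Only the lines that attain the minimum somewhere contribute to roots; other lines are dominated. Here the surviving (envelope) indices are i = 3, i = 2, i = 1, i = 0.
Intersections between consecutive envelope lines give the roots: for adjacent envelope indices i < j the intersection is x = (a_i − a_j) / (j − i). Reading off the sorted break points: {-3, 1, 3}.
Verification: at each break x_0, at least two indices attain the minimum of min_i(a_i + i · x_0).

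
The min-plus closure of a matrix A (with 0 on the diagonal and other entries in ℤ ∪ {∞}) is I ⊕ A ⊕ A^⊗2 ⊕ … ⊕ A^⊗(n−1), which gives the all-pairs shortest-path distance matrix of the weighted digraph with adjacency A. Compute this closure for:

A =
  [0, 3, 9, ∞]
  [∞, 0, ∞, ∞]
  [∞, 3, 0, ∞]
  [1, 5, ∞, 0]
Closure =
  [0, 3, 9, ∞]
  [∞, 0, ∞, ∞]
  [∞, 3, 0, ∞]
  [1, 4, 10, 0]

This is the Floyd-Warshall all-pairs shortest-path computation. For each intermediate vertex k = 0, 1, …, 3, update dist[i][j] ← min(dist[i][j], dist[i][k] + dist[k][j]). The final matrix gives, for each (i, j), the minimum total weight of any directed path from i to j (possibly empty when i = j).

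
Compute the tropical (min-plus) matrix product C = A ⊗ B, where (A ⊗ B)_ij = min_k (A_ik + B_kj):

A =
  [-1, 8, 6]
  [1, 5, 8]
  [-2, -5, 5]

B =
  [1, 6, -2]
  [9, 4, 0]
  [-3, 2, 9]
A ⊗ B =
  [0, 5, -3]
  [2, 7, -1]
  [-1, -1, -5]

Apply the min-plus product entry-by-entry:
  C[0][0] = min over k of (A[0][0] + B[0][0] = -1 + 1 = 0, A[0][1] + B[1][0] = 8 + 9 = 17, A[0][2] + B[2][0] = 6 + -3 = 3) = 0 (attained at k = 0)
  C[0][1] = min over k of (A[0][0] + B[0][1] = -1 + 6 = 5, A[0][1] + B[1][1] = 8 + 4 = 12, A[0][2] + B[2][1] = 6 + 2 = 8) = 5 (attained at k = 0)
  C[0][2] = min over k of (A[0][0] + B[0][2] = -1 + -2 = -3, A[0][1] + B[1][2] = 8 + 0 = 8, A[0][2] + B[2][2] = 6 + 9 = 15) = -3 (attained at k = 0)
  C[1][0] = min over k of (A[1][0] + B[0][0] = 1 + 1 = 2, A[1][1] + B[1][0] = 5 + 9 = 14, A[1][2] + B[2][0] = 8 + -3 = 5) = 2 (attained at k = 0)
  C[1][1] = min over k of (A[1][0] + B[0][1] = 1 + 6 = 7, A[1][1] + B[1][1] = 5 + 4 = 9, A[1][2] + B[2][1] = 8 + 2 = 10) = 7 (attained at k = 0)
  C[1][2] = min over k of (A[1][0] + B[0][2] = 1 + -2 = -1, A[1][1] + B[1][2] = 5 + 0 = 5, A[1][2] + B[2][2] = 8 + 9 = 17) = -1 (attained at k = 0)
  C[2][0] = min over k of (A[2][0] + B[0][0] = -2 + 1 = -1, A[2][1] + B[1][0] = -5 + 9 = 4, A[2][2] + B[2][0] = 5 + -3 = 2) = -1 (attained at k = 0)
  C[2][1] = min over k of (A[2][0] + B[0][1] = -2 + 6 = 4, A[2][1] + B[1][1] = -5 + 4 = -1, A[2][2] + B[2][1] = 5 + 2 = 7) = -1 (attained at k = 1)
  C[2][2] = min over k of (A[2][0] + B[0][2] = -2 + -2 = -4, A[2][1] + B[1][2] = -5 + 0 = -5, A[2][2] + B[2][2] = 5 + 9 = 14) = -5 (attained at k = 1)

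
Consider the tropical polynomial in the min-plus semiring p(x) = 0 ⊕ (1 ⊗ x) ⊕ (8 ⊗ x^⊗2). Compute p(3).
p(3) = 0

A tropical monomial a ⊗ x^⊗i evaluates to a + i · x. Evaluating each term at x = 3:
  Term 0 contributes 0 + 0 · 3 = 0
  Term 1 contributes 1 + 1 · 3 = 4
  Term 2 contributes 8 + 2 · 3 = 14
p(3) = ⊕ of these = min[0, 4, 14] = 0.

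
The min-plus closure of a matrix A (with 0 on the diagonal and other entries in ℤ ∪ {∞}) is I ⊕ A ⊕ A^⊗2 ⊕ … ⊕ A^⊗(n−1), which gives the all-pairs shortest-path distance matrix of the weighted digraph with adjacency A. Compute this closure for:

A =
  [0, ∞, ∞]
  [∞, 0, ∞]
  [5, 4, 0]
Closure =
  [0, ∞, ∞]
  [∞, 0, ∞]
  [5, 4, 0]

This is the Floyd-Warshall all-pairs shortest-path computation. For each intermediate vertex k = 0, 1, …, 2, update dist[i][j] ← min(dist[i][j], dist[i][k] + dist[k][j]). The final matrix gives, for each (i, j), the minimum total weight of any directed path from i to j (possibly empty when i = j).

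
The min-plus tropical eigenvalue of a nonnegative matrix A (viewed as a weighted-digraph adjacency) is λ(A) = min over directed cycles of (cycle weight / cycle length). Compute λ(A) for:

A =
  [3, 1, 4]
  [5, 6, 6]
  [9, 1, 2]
λ(A) = 2

Enumerate directed cycles and compute their means (weight / length). Sample:
  cycle 0 → 0: weight = 3, length = 1, mean = 3/1 ≈ 3.000
  cycle 1 → 1: weight = 6, length = 1, mean = 6/1 ≈ 6.000
  cycle 2 → 2: weight = 2, length = 1, mean = 2/1 ≈ 2.000
  cycle 0 → 1 → 0: weight = 6, length = 2, mean = 6/2 ≈ 3.000
  cycle 0 → 2 → 0: weight = 13, length = 2, mean = 13/2 ≈ 6.500
  cycle 1 → 0 → 1: weight = 6, length = 2, mean = 6/2 ≈ 3.000
Minimum mean = 2.000, attained e.g. along the cycle 2 → 2 with weight 2 and length 1. So λ(A) = 2/1 = 2.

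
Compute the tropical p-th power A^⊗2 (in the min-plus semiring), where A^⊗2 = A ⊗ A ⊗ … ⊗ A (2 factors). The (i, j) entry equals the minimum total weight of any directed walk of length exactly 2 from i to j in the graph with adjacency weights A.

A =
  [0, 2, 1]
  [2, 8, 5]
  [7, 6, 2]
A^⊗2 =
  [0, 2, 1]
  [2, 4, 3]
  [7, 8, 4]

Each entry (A^⊗2)_ij equals the minimum over all length-2 walks i = v_0 → v_1 → … → v_2 = j of Σ_t A[v_t][v_{t+1}]. For example, for (i, j) = (0, 2) we minimise over 3 possible intermediate vertex sequences; the minimum is 1, attained along the walk 0 → 0 → 2.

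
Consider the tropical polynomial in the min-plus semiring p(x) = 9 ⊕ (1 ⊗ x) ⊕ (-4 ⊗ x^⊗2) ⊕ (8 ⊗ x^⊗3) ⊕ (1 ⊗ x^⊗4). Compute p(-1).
p(-1) = -6

A tropical monomial a ⊗ x^⊗i evaluates to a + i · x. Evaluating each term at x = -1:
  Term 0 contributes 9 + 0 · -1 = 9
  Term 1 contributes 1 + 1 · -1 = 0
  Term 2 contributes -4 + 2 · -1 = -6
  Term 3 contributes 8 + 3 · -1 = 5
  Term 4 contributes 1 + 4 · -1 = -3
p(-1) = ⊕ of these = min[9, 0, -6, 5, -3] = -6.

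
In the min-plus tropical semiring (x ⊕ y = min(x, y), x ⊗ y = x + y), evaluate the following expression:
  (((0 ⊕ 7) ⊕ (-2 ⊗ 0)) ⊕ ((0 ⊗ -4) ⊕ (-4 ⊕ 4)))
(((0 ⊕ 7) ⊕ (-2 ⊗ 0)) ⊕ ((0 ⊗ -4) ⊕ (-4 ⊕ 4))) = -4

Expand innermost to outermost. Recall ⊕ takes the minimum of its arguments and ⊗ takes their sum. Working out the expression (((0 ⊕ 7) ⊕ (-2 ⊗ 0)) ⊕ ((0 ⊗ -4) ⊕ (-4 ⊕ 4))) gives -4.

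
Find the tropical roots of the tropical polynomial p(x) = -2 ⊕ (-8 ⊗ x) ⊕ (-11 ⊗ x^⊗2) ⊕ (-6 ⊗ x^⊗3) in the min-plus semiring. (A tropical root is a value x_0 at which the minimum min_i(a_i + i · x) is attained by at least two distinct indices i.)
Roots: {-5, 3, 6}

Each tropical root is a break point of the lower envelope of the lines y = a_i + i · x (there are 4 lines, with slopes 0, 1, ..., 3). Only the lines that attain the minimum somewhere contribute to roots; other lines are dominated. Here the surviving (envelope) indices are i = 3, i = 2, i = 1, i = 0.
Intersections between consecutive envelope lines give the roots: for adjacent envelope indices i < j the intersection is x = (a_i − a_j) / (j − i). Reading off the sorted break points: {-5, 3, 6}.
Verification: at each break x_0, at least two indices attain the minimum of min_i(a_i + i · x_0).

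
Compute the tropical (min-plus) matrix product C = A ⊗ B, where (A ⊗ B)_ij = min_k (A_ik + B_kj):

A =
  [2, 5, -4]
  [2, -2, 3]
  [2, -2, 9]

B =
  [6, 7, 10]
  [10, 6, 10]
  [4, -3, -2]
A ⊗ B =
  [0, -7, -6]
  [7, 0, 1]
  [8, 4, 7]

Apply the min-plus product entry-by-entry:
  C[0][0] = min over k of (A[0][0] + B[0][0] = 2 + 6 = 8, A[0][1] + B[1][0] = 5 + 10 = 15, A[0][2] + B[2][0] = -4 + 4 = 0) = 0 (attained at k = 2)
  C[0][1] = min over k of (A[0][0] + B[0][1] = 2 + 7 = 9, A[0][1] + B[1][1] = 5 + 6 = 11, A[0][2] + B[2][1] = -4 + -3 = -7) = -7 (attained at k = 2)
  C[0][2] = min over k of (A[0][0] + B[0][2] = 2 + 10 = 12, A[0][1] + B[1][2] = 5 + 10 = 15, A[0][2] + B[2][2] = -4 + -2 = -6) = -6 (attained at k = 2)
  C[1][0] = min over k of (A[1][0] + B[0][0] = 2 + 6 = 8, A[1][1] + B[1][0] = -2 + 10 = 8, A[1][2] + B[2][0] = 3 + 4 = 7) = 7 (attained at k = 2)
  C[1][1] = min over k of (A[1][0] + B[0][1] = 2 + 7 = 9, A[1][1] + B[1][1] = -2 + 6 = 4, A[1][2] + B[2][1] = 3 + -3 = 0) = 0 (attained at k = 2)
  C[1][2] = min over k of (A[1][0] + B[0][2] = 2 + 10 = 12, A[1][1] + B[1][2] = -2 + 10 = 8, A[1][2] + B[2][2] = 3 + -2 = 1) = 1 (attained at k = 2)
  C[2][0] = min over k of (A[2][0] + B[0][0] = 2 + 6 = 8, A[2][1] + B[1][0] = -2 + 10 = 8, A[2][2] + B[2][0] = 9 + 4 = 13) = 8 (attained at k = 0)
  C[2][1] = min over k of (A[2][0] + B[0][1] = 2 + 7 = 9, A[2][1] + B[1][1] = -2 + 6 = 4, A[2][2] + B[2][1] = 9 + -3 = 6) = 4 (attained at k = 1)
  C[2][2] = min over k of (A[2][0] + B[0][2] = 2 + 10 = 12, A[2][1] + B[1][2] = -2 + 10 = 8, A[2][2] + B[2][2] = 9 + -2 = 7) = 7 (attained at k = 2)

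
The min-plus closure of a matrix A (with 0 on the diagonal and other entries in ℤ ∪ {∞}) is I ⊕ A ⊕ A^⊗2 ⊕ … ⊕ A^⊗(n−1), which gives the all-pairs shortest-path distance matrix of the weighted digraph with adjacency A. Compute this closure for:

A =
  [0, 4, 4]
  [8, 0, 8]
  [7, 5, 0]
Closure =
  [0, 4, 4]
  [8, 0, 8]
  [7, 5, 0]

This is the Floyd-Warshall all-pairs shortest-path computation. For each intermediate vertex k = 0, 1, …, 2, update dist[i][j] ← min(dist[i][j], dist[i][k] + dist[k][j]). The final matrix gives, for each (i, j), the minimum total weight of any directed path from i to j (possibly empty when i = j).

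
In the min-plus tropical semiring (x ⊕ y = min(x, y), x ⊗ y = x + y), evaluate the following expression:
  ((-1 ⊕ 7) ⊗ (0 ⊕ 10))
((-1 ⊕ 7) ⊗ (0 ⊕ 10)) = -1

Expand innermost to outermost. Recall ⊕ takes the minimum of its arguments and ⊗ takes their sum. Working out the expression ((-1 ⊕ 7) ⊗ (0 ⊕ 10)) gives -1.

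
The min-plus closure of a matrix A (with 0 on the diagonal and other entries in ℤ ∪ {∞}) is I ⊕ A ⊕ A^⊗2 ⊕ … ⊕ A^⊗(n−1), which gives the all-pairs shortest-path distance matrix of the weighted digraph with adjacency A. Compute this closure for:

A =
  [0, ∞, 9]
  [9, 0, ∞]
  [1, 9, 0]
Closure =
  [0, 18, 9]
  [9, 0, 18]
  [1, 9, 0]

This is the Floyd-Warshall all-pairs shortest-path computation. For each intermediate vertex k = 0, 1, …, 2, update dist[i][j] ← min(dist[i][j], dist[i][k] + dist[k][j]). The final matrix gives, for each (i, j), the minimum total weight of any directed path from i to j (possibly empty when i = j).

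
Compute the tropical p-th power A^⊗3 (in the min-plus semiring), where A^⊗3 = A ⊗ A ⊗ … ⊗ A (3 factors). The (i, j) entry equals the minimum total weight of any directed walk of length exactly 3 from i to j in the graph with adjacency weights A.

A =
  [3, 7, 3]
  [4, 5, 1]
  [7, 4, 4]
A^⊗3 =
  [9, 10, 8]
  [9, 9, 6]
  [11, 9, 9]

Each entry (A^⊗3)_ij equals the minimum over all length-3 walks i = v_0 → v_1 → … → v_3 = j of Σ_t A[v_t][v_{t+1}]. For example, for (i, j) = (0, 2) we minimise over 9 possible intermediate vertex sequences; the minimum is 8, attained along the walk 0 → 2 → 1 → 2.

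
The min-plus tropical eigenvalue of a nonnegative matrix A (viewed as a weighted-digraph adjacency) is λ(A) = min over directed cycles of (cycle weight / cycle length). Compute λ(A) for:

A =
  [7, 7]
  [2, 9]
λ(A) = 9/2

Enumerate directed cycles and compute their means (weight / length). Sample:
  cycle 0 → 0: weight = 7, length = 1, mean = 7/1 ≈ 7.000
  cycle 1 → 1: weight = 9, length = 1, mean = 9/1 ≈ 9.000
  cycle 0 → 1 → 0: weight = 9, length = 2, mean = 9/2 ≈ 4.500
  cycle 1 → 0 → 1: weight = 9, length = 2, mean = 9/2 ≈ 4.500
Minimum mean = 4.500, attained e.g. along the cycle 0 → 1 → 0 with weight 9 and length 2. So λ(A) = 9/2 = 9/2.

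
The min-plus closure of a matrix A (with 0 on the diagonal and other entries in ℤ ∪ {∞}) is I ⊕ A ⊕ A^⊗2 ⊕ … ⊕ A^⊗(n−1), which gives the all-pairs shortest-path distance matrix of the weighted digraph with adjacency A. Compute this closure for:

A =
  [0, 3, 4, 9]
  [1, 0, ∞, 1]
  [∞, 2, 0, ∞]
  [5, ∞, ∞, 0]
Closure =
  [0, 3, 4, 4]
  [1, 0, 5, 1]
  [3, 2, 0, 3]
  [5, 8, 9, 0]

This is the Floyd-Warshall all-pairs shortest-path computation. For each intermediate vertex k = 0, 1, …, 3, update dist[i][j] ← min(dist[i][j], dist[i][k] + dist[k][j]). The final matrix gives, for each (i, j), the minimum total weight of any directed path from i to j (possibly empty when i = j).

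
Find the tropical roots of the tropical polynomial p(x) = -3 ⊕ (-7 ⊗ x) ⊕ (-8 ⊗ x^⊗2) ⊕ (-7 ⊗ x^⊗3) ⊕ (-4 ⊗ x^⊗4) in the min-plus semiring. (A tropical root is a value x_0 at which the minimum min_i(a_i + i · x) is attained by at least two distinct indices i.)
Roots: {-3, -1, 1, 4}

Each tropical root is a break point of the lower envelope of the lines y = a_i + i · x (there are 5 lines, with slopes 0, 1, ..., 4). Only the lines that attain the minimum somewhere contribute to roots; other lines are dominated. Here the surviving (envelope) indices are i = 4, i = 3, i = 2, i = 1, i = 0.
Intersections between consecutive envelope lines give the roots: for adjacent envelope indices i < j the intersection is x = (a_i − a_j) / (j − i). Reading off the sorted break points: {-3, -1, 1, 4}.
Verification: at each break x_0, at least two indices attain the minimum of min_i(a_i + i · x_0).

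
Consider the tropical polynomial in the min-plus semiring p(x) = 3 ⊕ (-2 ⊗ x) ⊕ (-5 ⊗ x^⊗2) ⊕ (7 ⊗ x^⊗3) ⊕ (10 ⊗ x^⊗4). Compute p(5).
p(5) = 3

A tropical monomial a ⊗ x^⊗i evaluates to a + i · x. Evaluating each term at x = 5:
  Term 0 contributes 3 + 0 · 5 = 3
  Term 1 contributes -2 + 1 · 5 = 3
  Term 2 contributes -5 + 2 · 5 = 5
  Term 3 contributes 7 + 3 · 5 = 22
  Term 4 contributes 10 + 4 · 5 = 30
p(5) = ⊕ of these = min[3, 3, 5, 22, 30] = 3.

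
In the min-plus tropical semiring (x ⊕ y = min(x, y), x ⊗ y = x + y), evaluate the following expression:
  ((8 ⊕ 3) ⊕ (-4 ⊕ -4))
((8 ⊕ 3) ⊕ (-4 ⊕ -4)) = -4

Expand innermost to outermost. Recall ⊕ takes the minimum of its arguments and ⊗ takes their sum. Working out the expression ((8 ⊕ 3) ⊕ (-4 ⊕ -4)) gives -4.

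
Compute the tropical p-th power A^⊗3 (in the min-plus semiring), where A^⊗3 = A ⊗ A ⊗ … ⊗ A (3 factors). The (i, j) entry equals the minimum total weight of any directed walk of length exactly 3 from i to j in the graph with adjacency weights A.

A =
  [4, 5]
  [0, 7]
A^⊗3 =
  [9, 10]
  [5, 9]

Each entry (A^⊗3)_ij equals the minimum over all length-3 walks i = v_0 → v_1 → … → v_3 = j of Σ_t A[v_t][v_{t+1}]. For example, for (i, j) = (0, 1) we minimise over 4 possible intermediate vertex sequences; the minimum is 10, attained along the walk 0 → 1 → 0 → 1.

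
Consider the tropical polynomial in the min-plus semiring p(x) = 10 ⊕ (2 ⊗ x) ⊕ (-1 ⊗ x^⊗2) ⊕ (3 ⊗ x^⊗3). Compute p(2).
p(2) = 3

A tropical monomial a ⊗ x^⊗i evaluates to a + i · x. Evaluating each term at x = 2:
  Term 0 contributes 10 + 0 · 2 = 10
  Term 1 contributes 2 + 1 · 2 = 4
  Term 2 contributes -1 + 2 · 2 = 3
  Term 3 contributes 3 + 3 · 2 = 9
p(2) = ⊕ of these = min[10, 4, 3, 9] = 3.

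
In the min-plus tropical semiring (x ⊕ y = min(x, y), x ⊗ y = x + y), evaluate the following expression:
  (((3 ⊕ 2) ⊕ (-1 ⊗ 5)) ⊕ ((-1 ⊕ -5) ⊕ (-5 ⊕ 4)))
(((3 ⊕ 2) ⊕ (-1 ⊗ 5)) ⊕ ((-1 ⊕ -5) ⊕ (-5 ⊕ 4))) = -5

Expand innermost to outermost. Recall ⊕ takes the minimum of its arguments and ⊗ takes their sum. Working out the expression (((3 ⊕ 2) ⊕ (-1 ⊗ 5)) ⊕ ((-1 ⊕ -5) ⊕ (-5 ⊕ 4))) gives -5.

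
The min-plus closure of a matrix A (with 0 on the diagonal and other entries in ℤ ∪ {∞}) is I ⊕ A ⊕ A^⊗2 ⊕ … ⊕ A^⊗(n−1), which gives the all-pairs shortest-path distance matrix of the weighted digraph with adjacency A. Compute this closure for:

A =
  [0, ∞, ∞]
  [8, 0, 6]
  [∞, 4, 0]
Closure =
  [0, ∞, ∞]
  [8, 0, 6]
  [12, 4, 0]

This is the Floyd-Warshall all-pairs shortest-path computation. For each intermediate vertex k = 0, 1, …, 2, update dist[i][j] ← min(dist[i][j], dist[i][k] + dist[k][j]). The final matrix gives, for each (i, j), the minimum total weight of any directed path from i to j (possibly empty when i = j).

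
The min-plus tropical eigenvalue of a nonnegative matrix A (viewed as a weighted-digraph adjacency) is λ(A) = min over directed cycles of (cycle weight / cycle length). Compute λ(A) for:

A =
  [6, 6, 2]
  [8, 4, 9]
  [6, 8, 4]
λ(A) = 4

Enumerate directed cycles and compute their means (weight / length). Sample:
  cycle 0 → 0: weight = 6, length = 1, mean = 6/1 ≈ 6.000
  cycle 1 → 1: weight = 4, length = 1, mean = 4/1 ≈ 4.000
  cycle 2 → 2: weight = 4, length = 1, mean = 4/1 ≈ 4.000
  cycle 0 → 1 → 0: weight = 14, length = 2, mean = 14/2 ≈ 7.000
  cycle 0 → 2 → 0: weight = 8, length = 2, mean = 8/2 ≈ 4.000
  cycle 1 → 0 → 1: weight = 14, length = 2, mean = 14/2 ≈ 7.000
Minimum mean = 4.000, attained e.g. along the cycle 1 → 1 with weight 4 and length 1. So λ(A) = 4/1 = 4.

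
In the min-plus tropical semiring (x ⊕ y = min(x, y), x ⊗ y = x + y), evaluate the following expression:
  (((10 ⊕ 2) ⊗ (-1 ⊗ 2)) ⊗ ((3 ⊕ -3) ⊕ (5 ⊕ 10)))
(((10 ⊕ 2) ⊗ (-1 ⊗ 2)) ⊗ ((3 ⊕ -3) ⊕ (5 ⊕ 10))) = 0

Expand innermost to outermost. Recall ⊕ takes the minimum of its arguments and ⊗ takes their sum. Working out the expression (((10 ⊕ 2) ⊗ (-1 ⊗ 2)) ⊗ ((3 ⊕ -3) ⊕ (5 ⊕ 10))) gives 0.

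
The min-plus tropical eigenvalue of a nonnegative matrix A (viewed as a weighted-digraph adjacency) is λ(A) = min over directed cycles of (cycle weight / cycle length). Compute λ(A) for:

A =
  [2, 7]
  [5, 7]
λ(A) = 2

Enumerate directed cycles and compute their means (weight / length). Sample:
  cycle 0 → 0: weight = 2, length = 1, mean = 2/1 ≈ 2.000
  cycle 1 → 1: weight = 7, length = 1, mean = 7/1 ≈ 7.000
  cycle 0 → 1 → 0: weight = 12, length = 2, mean = 12/2 ≈ 6.000
  cycle 1 → 0 → 1: weight = 12, length = 2, mean = 12/2 ≈ 6.000
Minimum mean = 2.000, attained e.g. along the cycle 0 → 0 with weight 2 and length 1. So λ(A) = 2/1 = 2.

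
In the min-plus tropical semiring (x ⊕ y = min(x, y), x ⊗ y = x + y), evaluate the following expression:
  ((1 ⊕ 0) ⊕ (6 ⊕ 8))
((1 ⊕ 0) ⊕ (6 ⊕ 8)) = 0

Expand innermost to outermost. Recall ⊕ takes the minimum of its arguments and ⊗ takes their sum. Working out the expression ((1 ⊕ 0) ⊕ (6 ⊕ 8)) gives 0.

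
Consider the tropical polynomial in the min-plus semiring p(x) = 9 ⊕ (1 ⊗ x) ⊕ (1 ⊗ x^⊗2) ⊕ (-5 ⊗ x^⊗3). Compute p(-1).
p(-1) = -8

A tropical monomial a ⊗ x^⊗i evaluates to a + i · x. Evaluating each term at x = -1:
  Term 0 contributes 9 + 0 · -1 = 9
  Term 1 contributes 1 + 1 · -1 = 0
  Term 2 contributes 1 + 2 · -1 = -1
  Term 3 contributes -5 + 3 · -1 = -8
p(-1) = ⊕ of these = min[9, 0, -1, -8] = -8.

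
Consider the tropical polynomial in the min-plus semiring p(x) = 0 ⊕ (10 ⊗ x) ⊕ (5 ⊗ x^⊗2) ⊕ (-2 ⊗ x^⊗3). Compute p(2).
p(2) = 0

A tropical monomial a ⊗ x^⊗i evaluates to a + i · x. Evaluating each term at x = 2:
  Term 0 contributes 0 + 0 · 2 = 0
  Term 1 contributes 10 + 1 · 2 = 12
  Term 2 contributes 5 + 2 · 2 = 9
  Term 3 contributes -2 + 3 · 2 = 4
p(2) = ⊕ of these = min[0, 12, 9, 4] = 0.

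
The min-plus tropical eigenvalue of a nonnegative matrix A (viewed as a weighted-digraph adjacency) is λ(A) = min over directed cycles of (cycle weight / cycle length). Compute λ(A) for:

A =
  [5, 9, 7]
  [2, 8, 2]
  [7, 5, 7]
λ(A) = 7/2

Enumerate directed cycles and compute their means (weight / length). Sample:
  cycle 0 → 0: weight = 5, length = 1, mean = 5/1 ≈ 5.000
  cycle 1 → 1: weight = 8, length = 1, mean = 8/1 ≈ 8.000
  cycle 2 → 2: weight = 7, length = 1, mean = 7/1 ≈ 7.000
  cycle 0 → 1 → 0: weight = 11, length = 2, mean = 11/2 ≈ 5.500
  cycle 0 → 2 → 0: weight = 14, length = 2, mean = 14/2 ≈ 7.000
  cycle 1 → 0 → 1: weight = 11, length = 2, mean = 11/2 ≈ 5.500
Minimum mean = 3.500, attained e.g. along the cycle 1 → 2 → 1 with weight 7 and length 2. So λ(A) = 7/2 = 7/2.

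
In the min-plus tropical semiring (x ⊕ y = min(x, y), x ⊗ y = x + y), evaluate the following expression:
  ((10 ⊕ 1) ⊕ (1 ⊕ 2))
((10 ⊕ 1) ⊕ (1 ⊕ 2)) = 1

Expand innermost to outermost. Recall ⊕ takes the minimum of its arguments and ⊗ takes their sum. Working out the expression ((10 ⊕ 1) ⊕ (1 ⊕ 2)) gives 1.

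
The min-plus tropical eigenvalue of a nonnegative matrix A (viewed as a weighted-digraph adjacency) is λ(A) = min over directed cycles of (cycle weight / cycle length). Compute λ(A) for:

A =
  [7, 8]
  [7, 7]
λ(A) = 7

Enumerate directed cycles and compute their means (weight / length). Sample:
  cycle 0 → 0: weight = 7, length = 1, mean = 7/1 ≈ 7.000
  cycle 1 → 1: weight = 7, length = 1, mean = 7/1 ≈ 7.000
  cycle 0 → 1 → 0: weight = 15, length = 2, mean = 15/2 ≈ 7.500
  cycle 1 → 0 → 1: weight = 15, length = 2, mean = 15/2 ≈ 7.500
Minimum mean = 7.000, attained e.g. along the cycle 0 → 0 with weight 7 and length 1. So λ(A) = 7/1 = 7.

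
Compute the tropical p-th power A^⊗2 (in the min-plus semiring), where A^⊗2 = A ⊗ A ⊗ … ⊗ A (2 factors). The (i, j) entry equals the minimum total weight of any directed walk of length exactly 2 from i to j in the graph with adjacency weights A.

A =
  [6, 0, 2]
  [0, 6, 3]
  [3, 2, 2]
A^⊗2 =
  [0, 4, 3]
  [6, 0, 2]
  [2, 3, 4]

Each entry (A^⊗2)_ij equals the minimum over all length-2 walks i = v_0 → v_1 → … → v_2 = j of Σ_t A[v_t][v_{t+1}]. For example, for (i, j) = (0, 2) we minimise over 3 possible intermediate vertex sequences; the minimum is 3, attained along the walk 0 → 1 → 2.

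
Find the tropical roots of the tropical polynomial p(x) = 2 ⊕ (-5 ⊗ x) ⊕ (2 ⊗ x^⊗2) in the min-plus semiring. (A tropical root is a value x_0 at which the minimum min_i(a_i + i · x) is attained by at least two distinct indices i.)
Roots: {-7, 7}

Each tropical root is a break point of the lower envelope of the lines y = a_i + i · x (there are 3 lines, with slopes 0, 1, ..., 2). Only the lines that attain the minimum somewhere contribute to roots; other lines are dominated. Here the surviving (envelope) indices are i = 2, i = 1, i = 0.
Intersections between consecutive envelope lines give the roots: for adjacent envelope indices i < j the intersection is x = (a_i − a_j) / (j − i). Reading off the sorted break points: {-7, 7}.
Verification: at each break x_0, at least two indices attain the minimum of min_i(a_i + i · x_0).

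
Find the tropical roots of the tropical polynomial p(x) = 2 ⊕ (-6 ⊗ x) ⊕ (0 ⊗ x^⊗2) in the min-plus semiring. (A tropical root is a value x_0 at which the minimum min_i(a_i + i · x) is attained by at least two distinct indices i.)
Roots: {-6, 8}

Each tropical root is a break point of the lower envelope of the lines y = a_i + i · x (there are 3 lines, with slopes 0, 1, ..., 2). Only the lines that attain the minimum somewhere contribute to roots; other lines are dominated. Here the surviving (envelope) indices are i = 2, i = 1, i = 0.
Intersections between consecutive envelope lines give the roots: for adjacent envelope indices i < j the intersection is x = (a_i − a_j) / (j − i). Reading off the sorted break points: {-6, 8}.
Verification: at each break x_0, at least two indices attain the minimum of min_i(a_i + i · x_0).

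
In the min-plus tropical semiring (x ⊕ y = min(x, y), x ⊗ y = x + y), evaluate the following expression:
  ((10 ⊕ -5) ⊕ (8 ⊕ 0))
((10 ⊕ -5) ⊕ (8 ⊕ 0)) = -5

Expand innermost to outermost. Recall ⊕ takes the minimum of its arguments and ⊗ takes their sum. Working out the expression ((10 ⊕ -5) ⊕ (8 ⊕ 0)) gives -5.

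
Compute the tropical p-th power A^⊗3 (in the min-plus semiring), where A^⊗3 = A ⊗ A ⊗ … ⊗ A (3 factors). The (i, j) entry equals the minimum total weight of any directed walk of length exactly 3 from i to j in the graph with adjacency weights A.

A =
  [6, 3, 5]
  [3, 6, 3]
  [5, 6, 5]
A^⊗3 =
  [11, 9, 11]
  [9, 11, 9]
  [11, 12, 11]

Each entry (A^⊗3)_ij equals the minimum over all length-3 walks i = v_0 → v_1 → … → v_3 = j of Σ_t A[v_t][v_{t+1}]. For example, for (i, j) = (0, 2) we minimise over 9 possible intermediate vertex sequences; the minimum is 11, attained along the walk 0 → 1 → 0 → 2.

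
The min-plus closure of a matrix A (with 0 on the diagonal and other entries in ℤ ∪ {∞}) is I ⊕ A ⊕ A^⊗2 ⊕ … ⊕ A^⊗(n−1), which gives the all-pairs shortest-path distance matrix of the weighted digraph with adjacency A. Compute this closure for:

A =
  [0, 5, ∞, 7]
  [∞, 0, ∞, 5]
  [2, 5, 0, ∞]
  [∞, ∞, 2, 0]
Closure =
  [0, 5, 9, 7]
  [9, 0, 7, 5]
  [2, 5, 0, 9]
  [4, 7, 2, 0]

This is the Floyd-Warshall all-pairs shortest-path computation. For each intermediate vertex k = 0, 1, …, 3, update dist[i][j] ← min(dist[i][j], dist[i][k] + dist[k][j]). The final matrix gives, for each (i, j), the minimum total weight of any directed path from i to j (possibly empty when i = j).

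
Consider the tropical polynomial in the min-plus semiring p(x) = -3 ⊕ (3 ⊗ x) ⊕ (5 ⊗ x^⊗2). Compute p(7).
p(7) = -3

A tropical monomial a ⊗ x^⊗i evaluates to a + i · x. Evaluating each term at x = 7:
  Term 0 contributes -3 + 0 · 7 = -3
  Term 1 contributes 3 + 1 · 7 = 10
  Term 2 contributes 5 + 2 · 7 = 19
p(7) = ⊕ of these = min[-3, 10, 19] = -3.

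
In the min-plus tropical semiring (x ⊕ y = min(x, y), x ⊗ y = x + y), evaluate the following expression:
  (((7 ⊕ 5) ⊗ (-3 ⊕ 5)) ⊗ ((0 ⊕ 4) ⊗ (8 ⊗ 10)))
(((7 ⊕ 5) ⊗ (-3 ⊕ 5)) ⊗ ((0 ⊕ 4) ⊗ (8 ⊗ 10))) = 20

Expand innermost to outermost. Recall ⊕ takes the minimum of its arguments and ⊗ takes their sum. Working out the expression (((7 ⊕ 5) ⊗ (-3 ⊕ 5)) ⊗ ((0 ⊕ 4) ⊗ (8 ⊗ 10))) gives 20.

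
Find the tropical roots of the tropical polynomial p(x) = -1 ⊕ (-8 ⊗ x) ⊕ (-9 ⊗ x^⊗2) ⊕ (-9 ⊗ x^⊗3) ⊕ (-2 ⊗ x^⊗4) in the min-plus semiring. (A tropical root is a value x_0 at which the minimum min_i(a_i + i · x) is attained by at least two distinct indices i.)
Roots: {-7, 0, 1, 7}

Each tropical root is a break point of the lower envelope of the lines y = a_i + i · x (there are 5 lines, with slopes 0, 1, ..., 4). Only the lines that attain the minimum somewhere contribute to roots; other lines are dominated. Here the surviving (envelope) indices are i = 4, i = 3, i = 2, i = 1, i = 0.
Intersections between consecutive envelope lines give the roots: for adjacent envelope indices i < j the intersection is x = (a_i − a_j) / (j − i). Reading off the sorted break points: {-7, 0, 1, 7}.
Verification: at each break x_0, at least two indices attain the minimum of min_i(a_i + i · x_0).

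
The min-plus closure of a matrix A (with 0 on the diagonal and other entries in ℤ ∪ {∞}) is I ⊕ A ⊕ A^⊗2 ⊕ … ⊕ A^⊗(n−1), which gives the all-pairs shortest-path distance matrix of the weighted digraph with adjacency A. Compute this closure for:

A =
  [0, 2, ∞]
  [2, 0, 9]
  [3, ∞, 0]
Closure =
  [0, 2, 11]
  [2, 0, 9]
  [3, 5, 0]

This is the Floyd-Warshall all-pairs shortest-path computation. For each intermediate vertex k = 0, 1, …, 2, update dist[i][j] ← min(dist[i][j], dist[i][k] + dist[k][j]). The final matrix gives, for each (i, j), the minimum total weight of any directed path from i to j (possibly empty when i = j).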